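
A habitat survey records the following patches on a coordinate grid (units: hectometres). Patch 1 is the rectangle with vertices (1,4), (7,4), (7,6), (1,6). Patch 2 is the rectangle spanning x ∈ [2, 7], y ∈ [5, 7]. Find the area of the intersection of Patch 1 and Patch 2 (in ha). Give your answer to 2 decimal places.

5.00

|Patch 1∩Patch 2|: x∈[2,7], y∈[5,6] → 5·1 = 5.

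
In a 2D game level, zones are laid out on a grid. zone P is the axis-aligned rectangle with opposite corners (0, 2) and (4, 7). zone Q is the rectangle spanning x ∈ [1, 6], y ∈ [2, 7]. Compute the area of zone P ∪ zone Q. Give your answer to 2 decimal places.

30.00

By inclusion–exclusion:
Individual areas: |zone P| = 20, |zone Q| = 25.
|zone P∩zone Q|: x∈[1,4], y∈[2,7] → 3·5 = 15.
|zone P ∪ zone Q| = 45 − 15 = 30.00.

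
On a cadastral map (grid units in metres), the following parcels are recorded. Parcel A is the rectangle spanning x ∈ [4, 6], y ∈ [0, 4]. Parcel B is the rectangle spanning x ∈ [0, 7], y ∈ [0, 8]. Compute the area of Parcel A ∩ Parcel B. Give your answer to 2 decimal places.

|Parcel A∩Parcel B|: x∈[4,6], y∈[0,4] → 2·4 = 8.

8.00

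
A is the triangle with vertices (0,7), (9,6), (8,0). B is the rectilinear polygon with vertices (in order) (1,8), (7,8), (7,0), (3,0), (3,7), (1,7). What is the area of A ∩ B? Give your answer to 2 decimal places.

The intersection is the polygon with vertices (7,6.222), (7,0.875), (3,4.375), (3,6.667).
By the shoelace formula its area is 15.28.

15.28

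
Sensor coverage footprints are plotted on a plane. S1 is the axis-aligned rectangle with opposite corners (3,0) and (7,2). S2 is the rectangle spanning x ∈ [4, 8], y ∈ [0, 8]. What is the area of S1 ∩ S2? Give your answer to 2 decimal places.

6.00

|S1∩S2|: x∈[4,7], y∈[0,2] → 3·2 = 6.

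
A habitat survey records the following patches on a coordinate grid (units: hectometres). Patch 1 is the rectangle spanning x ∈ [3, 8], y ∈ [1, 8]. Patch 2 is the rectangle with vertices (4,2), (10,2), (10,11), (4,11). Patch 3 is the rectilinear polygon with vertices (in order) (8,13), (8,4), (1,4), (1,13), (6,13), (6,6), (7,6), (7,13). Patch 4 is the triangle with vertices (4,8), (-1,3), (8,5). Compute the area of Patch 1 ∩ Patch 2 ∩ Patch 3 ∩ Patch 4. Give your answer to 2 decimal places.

The intersection is the polygon with vertices (4,8), (6,6.5), (6,6), (6.667,6), (8,5), (4,4.111).
By the shoelace formula its area is 7.61.

7.61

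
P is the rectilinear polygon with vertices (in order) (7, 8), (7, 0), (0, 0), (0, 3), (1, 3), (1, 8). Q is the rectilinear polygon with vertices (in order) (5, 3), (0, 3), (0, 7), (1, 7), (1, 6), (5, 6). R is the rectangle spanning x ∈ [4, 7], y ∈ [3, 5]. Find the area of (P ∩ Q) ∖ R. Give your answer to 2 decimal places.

10.00

|P ∩ Q| = 12.
|(P ∩ Q) ∩ R| = 2.
|(P ∩ Q) ∖ R| = 12 − 2 = 10.00.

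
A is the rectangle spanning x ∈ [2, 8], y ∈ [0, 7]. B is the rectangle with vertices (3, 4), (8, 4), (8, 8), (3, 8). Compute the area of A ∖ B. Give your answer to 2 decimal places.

|A∩B|: x∈[3,8], y∈[4,7] → 5·3 = 15.
|A| = 42.
|A ∖ B| = |A| − |A∩B| = 42 − 15 = 27.00.

27.00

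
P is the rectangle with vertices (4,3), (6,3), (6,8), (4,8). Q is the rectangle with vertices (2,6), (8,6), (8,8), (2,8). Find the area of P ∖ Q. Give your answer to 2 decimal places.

|P∩Q|: x∈[4,6], y∈[6,8] → 2·2 = 4.
|P| = 10.
|P ∖ Q| = |P| − |P∩Q| = 10 − 4 = 6.00.

6.00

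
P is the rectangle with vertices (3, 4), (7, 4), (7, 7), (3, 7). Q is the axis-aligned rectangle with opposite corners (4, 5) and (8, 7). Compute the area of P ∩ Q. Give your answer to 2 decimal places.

|P∩Q|: x∈[4,7], y∈[5,7] → 3·2 = 6.

6.00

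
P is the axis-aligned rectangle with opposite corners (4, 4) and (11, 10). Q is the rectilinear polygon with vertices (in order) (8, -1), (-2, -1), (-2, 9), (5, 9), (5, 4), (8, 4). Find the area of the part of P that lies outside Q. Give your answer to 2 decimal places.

37.00

|P| = 42, |P∩Q| = 5.
|P ∖ Q| = |P| − |P∩Q| = 42 − 5 = 37.00.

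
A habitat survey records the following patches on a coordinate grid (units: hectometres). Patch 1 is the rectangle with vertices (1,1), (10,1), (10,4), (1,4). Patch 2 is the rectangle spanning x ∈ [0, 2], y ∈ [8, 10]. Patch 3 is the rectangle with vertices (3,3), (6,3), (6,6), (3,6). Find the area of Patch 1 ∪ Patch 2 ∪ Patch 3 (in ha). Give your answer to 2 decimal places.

By inclusion–exclusion:
Individual areas: |Patch 1| = 27, |Patch 2| = 4, |Patch 3| = 9.
|Patch 1∩Patch 2| = 0 (no overlap).
|Patch 1∩Patch 3|: x∈[3,6], y∈[3,4] → 3·1 = 3.
|Patch 2∩Patch 3| = 0 (no overlap).
|Patch 1∩Patch 2∩Patch 3| = 0.
|Patch 1 ∪ Patch 2 ∪ Patch 3| = 40 − 3 + 0 = 37.00.

37.00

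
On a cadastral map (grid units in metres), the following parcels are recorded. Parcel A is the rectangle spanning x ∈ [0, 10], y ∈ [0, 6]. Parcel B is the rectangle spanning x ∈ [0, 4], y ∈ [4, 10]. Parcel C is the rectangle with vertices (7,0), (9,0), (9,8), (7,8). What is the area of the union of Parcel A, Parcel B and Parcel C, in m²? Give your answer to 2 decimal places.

By inclusion–exclusion:
Individual areas: |Parcel A| = 60, |Parcel B| = 24, |Parcel C| = 16.
|Parcel A∩Parcel B|: x∈[0,4], y∈[4,6] → 4·2 = 8.
|Parcel A∩Parcel C|: x∈[7,9], y∈[0,6] → 2·6 = 12.
|Parcel B∩Parcel C| = 0 (no overlap).
|Parcel A∩Parcel B∩Parcel C| = 0.
|Parcel A ∪ Parcel B ∪ Parcel C| = 100 − 20 + 0 = 80.00.

80.00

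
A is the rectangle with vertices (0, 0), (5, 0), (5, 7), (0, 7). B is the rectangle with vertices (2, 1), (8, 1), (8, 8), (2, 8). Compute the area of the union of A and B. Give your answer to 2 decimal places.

59.00

By inclusion–exclusion:
Individual areas: |A| = 35, |B| = 42.
|A∩B|: x∈[2,5], y∈[1,7] → 3·6 = 18.
|A ∪ B| = 77 − 18 = 59.00.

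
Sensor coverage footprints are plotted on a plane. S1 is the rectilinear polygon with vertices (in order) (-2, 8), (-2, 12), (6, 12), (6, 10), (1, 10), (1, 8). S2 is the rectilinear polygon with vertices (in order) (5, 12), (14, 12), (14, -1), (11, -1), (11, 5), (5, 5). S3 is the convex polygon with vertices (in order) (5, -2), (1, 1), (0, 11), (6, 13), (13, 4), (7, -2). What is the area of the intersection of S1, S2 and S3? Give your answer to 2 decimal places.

The intersection is the polygon with vertices (6,10), (5,10), (5,12), (6,12).
By the shoelace formula its area is 2.00.

2.00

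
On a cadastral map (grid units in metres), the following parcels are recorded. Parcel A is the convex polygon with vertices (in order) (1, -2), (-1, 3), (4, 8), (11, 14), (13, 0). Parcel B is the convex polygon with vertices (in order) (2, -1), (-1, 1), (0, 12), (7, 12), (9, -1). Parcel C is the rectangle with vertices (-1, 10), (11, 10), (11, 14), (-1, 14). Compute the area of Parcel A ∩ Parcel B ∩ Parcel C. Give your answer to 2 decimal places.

0.36

The intersection is the polygon with vertices (7.194,10.738), (7.308,10), (6.333,10).
By the shoelace formula its area is 0.36.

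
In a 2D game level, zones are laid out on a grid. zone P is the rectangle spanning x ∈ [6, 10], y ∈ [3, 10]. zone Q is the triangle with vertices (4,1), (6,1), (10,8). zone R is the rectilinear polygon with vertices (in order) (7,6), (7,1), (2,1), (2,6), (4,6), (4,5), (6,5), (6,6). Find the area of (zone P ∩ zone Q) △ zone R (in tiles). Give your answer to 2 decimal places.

24.69

|zone P ∩ zone Q| = 3.5238.
|(zone P ∩ zone Q) ∩ zone R| = 0.9167.
|(zone P ∩ zone Q) △ zone R| = 3.5238 + 23 − 1.8333 = 24.69.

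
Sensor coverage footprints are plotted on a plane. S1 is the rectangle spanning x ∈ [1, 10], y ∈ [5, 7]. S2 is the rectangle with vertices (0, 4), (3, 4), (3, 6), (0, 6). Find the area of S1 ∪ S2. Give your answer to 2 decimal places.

22.00

By inclusion–exclusion:
Individual areas: |S1| = 18, |S2| = 6.
|S1∩S2|: x∈[1,3], y∈[5,6] → 2·1 = 2.
|S1 ∪ S2| = 24 − 2 = 22.00.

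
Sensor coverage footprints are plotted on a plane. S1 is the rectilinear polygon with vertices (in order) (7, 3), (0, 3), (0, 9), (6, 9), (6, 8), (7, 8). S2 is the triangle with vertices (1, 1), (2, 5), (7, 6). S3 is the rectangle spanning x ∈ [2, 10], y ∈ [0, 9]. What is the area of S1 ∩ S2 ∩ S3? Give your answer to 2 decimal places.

The intersection is the polygon with vertices (7,6), (3.4,3), (2,3), (2,5).
By the shoelace formula its area is 7.10.

7.10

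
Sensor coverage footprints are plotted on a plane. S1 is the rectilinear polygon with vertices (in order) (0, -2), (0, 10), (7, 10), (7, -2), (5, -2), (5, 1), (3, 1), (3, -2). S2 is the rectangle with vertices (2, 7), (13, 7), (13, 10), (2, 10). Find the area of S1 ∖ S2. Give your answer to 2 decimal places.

|S1| = 78, |S1∩S2| = 15.
|S1 ∖ S2| = |S1| − |S1∩S2| = 78 − 15 = 63.00.

63.00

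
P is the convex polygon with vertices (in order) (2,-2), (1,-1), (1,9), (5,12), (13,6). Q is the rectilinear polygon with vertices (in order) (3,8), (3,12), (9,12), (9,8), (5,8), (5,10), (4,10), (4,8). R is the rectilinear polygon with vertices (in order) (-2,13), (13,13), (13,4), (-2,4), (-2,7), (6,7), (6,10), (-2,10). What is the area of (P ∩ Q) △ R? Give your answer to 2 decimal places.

|P ∩ Q| = 14.5.
|(P ∩ Q) ∩ R| = 10.5.
|(P ∩ Q) △ R| = 14.5 + 111 − 21 = 104.50.

104.50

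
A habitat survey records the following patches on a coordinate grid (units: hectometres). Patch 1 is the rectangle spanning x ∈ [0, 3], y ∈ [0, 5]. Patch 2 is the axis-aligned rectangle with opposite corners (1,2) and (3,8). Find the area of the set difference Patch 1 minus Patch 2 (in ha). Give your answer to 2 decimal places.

|Patch 1∩Patch 2|: x∈[1,3], y∈[2,5] → 2·3 = 6.
|Patch 1| = 15.
|Patch 1 ∖ Patch 2| = |Patch 1| − |Patch 1∩Patch 2| = 15 − 6 = 9.00.

9.00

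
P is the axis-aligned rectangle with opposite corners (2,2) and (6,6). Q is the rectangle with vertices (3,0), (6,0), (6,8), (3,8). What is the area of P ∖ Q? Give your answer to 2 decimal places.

|P∩Q|: x∈[3,6], y∈[2,6] → 3·4 = 12.
|P| = 16.
|P ∖ Q| = |P| − |P∩Q| = 16 − 12 = 4.00.

4.00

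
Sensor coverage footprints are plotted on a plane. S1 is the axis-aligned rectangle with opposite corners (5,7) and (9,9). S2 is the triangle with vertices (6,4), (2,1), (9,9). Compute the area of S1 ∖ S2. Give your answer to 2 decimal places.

|S1| = 8, |S1∩S2| = 0.55.
|S1 ∖ S2| = |S1| − |S1∩S2| = 8 − 0.55 = 7.45.

7.45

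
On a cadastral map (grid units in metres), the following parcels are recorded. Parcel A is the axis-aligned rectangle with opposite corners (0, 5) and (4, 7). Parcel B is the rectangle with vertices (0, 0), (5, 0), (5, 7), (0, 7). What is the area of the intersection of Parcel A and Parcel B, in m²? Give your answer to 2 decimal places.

8.00

|Parcel A∩Parcel B|: x∈[0,4], y∈[5,7] → 4·2 = 8.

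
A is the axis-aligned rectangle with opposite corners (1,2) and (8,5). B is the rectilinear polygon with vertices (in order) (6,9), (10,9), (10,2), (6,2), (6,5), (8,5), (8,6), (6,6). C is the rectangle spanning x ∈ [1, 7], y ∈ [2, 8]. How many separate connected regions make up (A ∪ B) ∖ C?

1

(A ∪ B) ∖ C is a single connected region.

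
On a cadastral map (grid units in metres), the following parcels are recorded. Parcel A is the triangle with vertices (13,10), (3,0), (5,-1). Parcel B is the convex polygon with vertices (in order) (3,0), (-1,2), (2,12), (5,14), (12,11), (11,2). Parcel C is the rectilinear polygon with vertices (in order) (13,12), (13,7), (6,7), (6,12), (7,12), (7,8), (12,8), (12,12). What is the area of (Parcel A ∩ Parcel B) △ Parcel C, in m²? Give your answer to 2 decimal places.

25.83

|Parcel A ∩ Parcel B| = 12.1926.
|(Parcel A ∩ Parcel B) ∩ Parcel C| = 0.6818.
|(Parcel A ∩ Parcel B) △ Parcel C| = 12.1926 + 15 − 1.3636 = 25.83.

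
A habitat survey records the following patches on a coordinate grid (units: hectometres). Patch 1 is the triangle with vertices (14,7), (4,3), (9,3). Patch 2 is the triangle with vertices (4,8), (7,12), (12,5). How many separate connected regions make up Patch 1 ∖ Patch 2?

Patch 1 ∖ Patch 2 splits into 2 disjoint pieces (area 1.1636, area 8.3391).

2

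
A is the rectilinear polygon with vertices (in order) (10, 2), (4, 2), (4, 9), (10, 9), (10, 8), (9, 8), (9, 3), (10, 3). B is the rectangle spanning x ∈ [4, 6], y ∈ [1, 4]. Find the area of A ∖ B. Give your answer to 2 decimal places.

33.00

|A| = 37, |A∩B| = 4.
|A ∖ B| = |A| − |A∩B| = 37 − 4 = 33.00.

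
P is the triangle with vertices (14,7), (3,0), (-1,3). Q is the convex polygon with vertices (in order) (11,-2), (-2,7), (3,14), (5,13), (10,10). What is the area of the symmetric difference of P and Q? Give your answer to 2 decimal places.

|P| = 30.5, |Q| = 108.5, |P∩Q| = 15.3855.
|P △ Q| = |P| + |Q| − 2·|P∩Q| = 30.5 + 108.5 − 30.7711 = 108.23.

108.23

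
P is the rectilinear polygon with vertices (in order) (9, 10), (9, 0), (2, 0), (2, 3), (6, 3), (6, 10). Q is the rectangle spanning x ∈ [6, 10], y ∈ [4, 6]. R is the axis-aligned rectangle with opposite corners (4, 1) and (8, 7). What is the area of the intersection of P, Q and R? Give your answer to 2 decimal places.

4.00

The intersection is the polygon with vertices (6,4), (6,6), (8,6), (8,4).
By the shoelace formula its area is 4.00.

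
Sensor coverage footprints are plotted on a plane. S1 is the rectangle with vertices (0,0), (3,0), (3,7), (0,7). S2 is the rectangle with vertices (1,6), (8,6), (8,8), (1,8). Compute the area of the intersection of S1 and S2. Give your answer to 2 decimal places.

|S1∩S2|: x∈[1,3], y∈[6,7] → 2·1 = 2.

2.00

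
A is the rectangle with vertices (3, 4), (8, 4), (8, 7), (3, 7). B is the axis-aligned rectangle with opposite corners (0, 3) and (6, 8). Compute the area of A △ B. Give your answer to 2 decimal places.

|A∩B|: x∈[3,6], y∈[4,7] → 3·3 = 9.
|A △ B| = |A| + |B| − 2·|A∩B| = 15 + 30 − 18 = 27.00.

27.00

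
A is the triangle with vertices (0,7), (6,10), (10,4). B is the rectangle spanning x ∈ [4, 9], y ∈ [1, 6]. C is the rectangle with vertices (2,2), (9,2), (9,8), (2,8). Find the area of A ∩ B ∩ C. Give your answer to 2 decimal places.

The intersection is the polygon with vertices (9,4.3), (4,5.8), (4,6), (8.667,6), (9,5.5).
By the shoelace formula its area is 4.67.

4.67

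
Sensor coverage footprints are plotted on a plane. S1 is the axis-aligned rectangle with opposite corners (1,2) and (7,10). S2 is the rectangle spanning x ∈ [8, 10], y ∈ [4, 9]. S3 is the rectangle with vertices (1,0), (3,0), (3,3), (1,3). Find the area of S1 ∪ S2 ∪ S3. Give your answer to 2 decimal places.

62.00

By inclusion–exclusion:
Individual areas: |S1| = 48, |S2| = 10, |S3| = 6.
|S1∩S2| = 0 (no overlap).
|S1∩S3|: x∈[1,3], y∈[2,3] → 2·1 = 2.
|S2∩S3| = 0 (no overlap).
|S1∩S2∩S3| = 0.
|S1 ∪ S2 ∪ S3| = 64 − 2 + 0 = 62.00.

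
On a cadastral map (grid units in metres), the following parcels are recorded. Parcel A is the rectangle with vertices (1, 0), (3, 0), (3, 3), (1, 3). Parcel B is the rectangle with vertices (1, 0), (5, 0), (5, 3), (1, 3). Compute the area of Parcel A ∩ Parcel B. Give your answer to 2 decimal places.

|Parcel A∩Parcel B|: x∈[1,3], y∈[0,3] → 2·3 = 6.

6.00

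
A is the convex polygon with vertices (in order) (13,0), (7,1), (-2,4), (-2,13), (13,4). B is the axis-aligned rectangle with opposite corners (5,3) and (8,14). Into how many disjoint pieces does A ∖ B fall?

1

A ∖ B is a single connected region.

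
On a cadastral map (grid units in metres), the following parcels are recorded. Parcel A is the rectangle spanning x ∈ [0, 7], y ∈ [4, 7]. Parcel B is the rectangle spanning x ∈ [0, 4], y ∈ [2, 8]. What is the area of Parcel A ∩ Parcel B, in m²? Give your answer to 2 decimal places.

12.00

|Parcel A∩Parcel B|: x∈[0,4], y∈[4,7] → 4·3 = 12.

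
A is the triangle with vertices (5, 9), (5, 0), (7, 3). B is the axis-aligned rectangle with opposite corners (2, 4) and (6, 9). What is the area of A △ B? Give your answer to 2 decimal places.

22.00

|A| = 9, |B| = 20, |A∩B| = 3.5.
|A △ B| = |A| + |B| − 2·|A∩B| = 9 + 20 − 7 = 22.00.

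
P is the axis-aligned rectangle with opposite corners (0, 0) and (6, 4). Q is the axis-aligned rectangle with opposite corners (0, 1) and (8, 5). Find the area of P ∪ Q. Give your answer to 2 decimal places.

38.00

By inclusion–exclusion:
Individual areas: |P| = 24, |Q| = 32.
|P∩Q|: x∈[0,6], y∈[1,4] → 6·3 = 18.
|P ∪ Q| = 56 − 18 = 38.00.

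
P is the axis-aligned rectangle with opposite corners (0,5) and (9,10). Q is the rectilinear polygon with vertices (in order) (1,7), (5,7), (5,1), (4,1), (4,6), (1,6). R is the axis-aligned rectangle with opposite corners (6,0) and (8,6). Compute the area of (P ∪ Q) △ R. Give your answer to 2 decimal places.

|P ∪ Q| = 49.
|(P ∪ Q) ∩ R| = 2.
|(P ∪ Q) △ R| = 49 + 12 − 4 = 57.00.

57.00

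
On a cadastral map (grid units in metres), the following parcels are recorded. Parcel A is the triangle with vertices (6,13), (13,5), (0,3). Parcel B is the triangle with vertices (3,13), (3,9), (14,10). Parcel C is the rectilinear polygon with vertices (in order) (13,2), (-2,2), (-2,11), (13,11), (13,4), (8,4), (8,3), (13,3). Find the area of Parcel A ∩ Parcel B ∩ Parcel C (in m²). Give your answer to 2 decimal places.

The intersection is the polygon with vertices (3.635,9.058), (4.8,11), (7.75,11), (9.021,9.547).
By the shoelace formula its area is 7.09.

7.09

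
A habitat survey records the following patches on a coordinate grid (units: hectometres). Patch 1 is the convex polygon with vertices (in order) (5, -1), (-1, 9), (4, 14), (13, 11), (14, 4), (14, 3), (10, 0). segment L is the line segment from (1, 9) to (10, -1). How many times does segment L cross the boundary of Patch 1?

1

The segment meets the boundary at (9.237,-0.153).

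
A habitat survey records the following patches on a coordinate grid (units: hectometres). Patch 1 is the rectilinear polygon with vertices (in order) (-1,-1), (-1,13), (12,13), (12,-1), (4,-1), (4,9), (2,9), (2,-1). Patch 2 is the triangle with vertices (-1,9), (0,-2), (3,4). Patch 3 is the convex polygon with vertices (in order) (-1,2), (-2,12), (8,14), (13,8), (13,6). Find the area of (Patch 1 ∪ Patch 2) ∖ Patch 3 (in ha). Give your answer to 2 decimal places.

|Patch 1 ∪ Patch 2| = 163.9205.
|(Patch 1 ∪ Patch 2) ∩ Patch 3| = 100.9369.
|(Patch 1 ∪ Patch 2) ∖ Patch 3| = 163.9205 − 100.9369 = 62.98.

62.98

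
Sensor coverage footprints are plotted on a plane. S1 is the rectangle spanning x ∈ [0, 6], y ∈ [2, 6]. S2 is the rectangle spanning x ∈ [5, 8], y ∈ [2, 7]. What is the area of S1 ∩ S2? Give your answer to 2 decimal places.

4.00

|S1∩S2|: x∈[5,6], y∈[2,6] → 1·4 = 4.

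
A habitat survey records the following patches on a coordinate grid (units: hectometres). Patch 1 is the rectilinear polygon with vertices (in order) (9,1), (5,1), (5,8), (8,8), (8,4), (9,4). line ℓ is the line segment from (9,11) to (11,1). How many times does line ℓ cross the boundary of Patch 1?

The segment lies entirely outside Patch 1 and never meets its boundary.

0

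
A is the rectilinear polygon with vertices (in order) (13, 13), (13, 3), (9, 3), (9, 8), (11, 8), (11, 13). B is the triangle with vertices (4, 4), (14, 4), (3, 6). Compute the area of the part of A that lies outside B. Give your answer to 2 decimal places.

|A| = 30, |A∩B| = 2.1818.
|A ∖ B| = |A| − |A∩B| = 30 − 2.1818 = 27.82.

27.82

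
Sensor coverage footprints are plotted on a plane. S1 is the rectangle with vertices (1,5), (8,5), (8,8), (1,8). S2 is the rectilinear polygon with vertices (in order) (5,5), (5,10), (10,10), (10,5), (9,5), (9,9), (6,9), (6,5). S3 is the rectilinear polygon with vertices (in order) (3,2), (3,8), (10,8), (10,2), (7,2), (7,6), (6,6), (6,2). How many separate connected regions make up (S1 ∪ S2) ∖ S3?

(S1 ∪ S2) ∖ S3 splits into 3 disjoint pieces (area 1, area 6, area 7).

3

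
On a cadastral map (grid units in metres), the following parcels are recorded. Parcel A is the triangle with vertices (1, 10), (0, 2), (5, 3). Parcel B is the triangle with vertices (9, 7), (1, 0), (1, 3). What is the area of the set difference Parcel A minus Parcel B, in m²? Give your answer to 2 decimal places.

14.93

|Parcel A| = 19.5, |Parcel A∩Parcel B| = 4.5735.
|Parcel A ∖ Parcel B| = |Parcel A| − |Parcel A∩Parcel B| = 19.5 − 4.5735 = 14.93.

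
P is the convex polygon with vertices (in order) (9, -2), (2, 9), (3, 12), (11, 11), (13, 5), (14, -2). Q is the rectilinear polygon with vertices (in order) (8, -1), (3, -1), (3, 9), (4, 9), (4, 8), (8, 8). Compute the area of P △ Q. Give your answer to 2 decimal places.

104.50

|P| = 105.5, |Q| = 46, |P∩Q| = 23.5.
|P △ Q| = |P| + |Q| − 2·|P∩Q| = 105.5 + 46 − 47 = 104.50.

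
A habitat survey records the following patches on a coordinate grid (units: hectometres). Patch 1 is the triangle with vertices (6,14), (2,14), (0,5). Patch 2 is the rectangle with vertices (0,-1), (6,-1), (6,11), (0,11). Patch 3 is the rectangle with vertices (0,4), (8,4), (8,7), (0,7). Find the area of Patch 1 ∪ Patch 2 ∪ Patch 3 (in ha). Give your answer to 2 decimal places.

By inclusion–exclusion:
Individual areas: |Patch 1| = 18, |Patch 2| = 72, |Patch 3| = 24.
|Patch 1∩Patch 2| = 8.
|Patch 1∩Patch 3| = 0.8889.
|Patch 2∩Patch 3|: x∈[0,6], y∈[4,7] → 6·3 = 18.
|Patch 1∩Patch 2∩Patch 3| = 0.8889.
|Patch 1 ∪ Patch 2 ∪ Patch 3| = 114 − 26.8889 + 0.8889 = 88.00.

88.00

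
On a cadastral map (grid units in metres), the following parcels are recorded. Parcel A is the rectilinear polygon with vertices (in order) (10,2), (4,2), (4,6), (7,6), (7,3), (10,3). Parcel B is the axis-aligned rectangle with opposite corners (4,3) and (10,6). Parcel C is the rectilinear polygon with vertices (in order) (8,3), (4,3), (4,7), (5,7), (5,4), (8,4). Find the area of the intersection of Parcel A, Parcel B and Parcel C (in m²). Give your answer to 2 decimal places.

5.00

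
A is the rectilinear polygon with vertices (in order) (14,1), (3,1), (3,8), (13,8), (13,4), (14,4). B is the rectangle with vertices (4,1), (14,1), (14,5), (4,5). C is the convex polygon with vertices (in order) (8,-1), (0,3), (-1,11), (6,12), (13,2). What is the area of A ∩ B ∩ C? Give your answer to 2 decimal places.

32.02

The intersection is the polygon with vertices (4,5), (10.9,5), (13,2), (11.333,1), (4,1).
By the shoelace formula its area is 32.02.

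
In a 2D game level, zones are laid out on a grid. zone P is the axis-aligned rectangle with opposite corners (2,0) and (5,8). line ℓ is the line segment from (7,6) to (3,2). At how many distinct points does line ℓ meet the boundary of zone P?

The segment meets the boundary at (5,4).

1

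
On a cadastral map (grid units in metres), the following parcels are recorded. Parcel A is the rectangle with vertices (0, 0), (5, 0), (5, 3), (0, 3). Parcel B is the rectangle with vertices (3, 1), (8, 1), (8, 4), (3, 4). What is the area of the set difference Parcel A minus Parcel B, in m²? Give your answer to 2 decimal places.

|Parcel A∩Parcel B|: x∈[3,5], y∈[1,3] → 2·2 = 4.
|Parcel A| = 15.
|Parcel A ∖ Parcel B| = |Parcel A| − |Parcel A∩Parcel B| = 15 − 4 = 11.00.

11.00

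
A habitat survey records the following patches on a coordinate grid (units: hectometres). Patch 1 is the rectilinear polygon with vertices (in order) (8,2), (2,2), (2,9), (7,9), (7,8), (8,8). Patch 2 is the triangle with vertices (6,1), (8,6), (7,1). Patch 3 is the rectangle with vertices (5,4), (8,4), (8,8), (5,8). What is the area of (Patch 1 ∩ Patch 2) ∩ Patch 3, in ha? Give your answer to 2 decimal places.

0.40

The region (Patch 1 ∩ Patch 2) ∩ Patch 3 is the polygon with vertices (8,6), (7.6,4), (7.2,4).
By the shoelace formula its area is 0.40.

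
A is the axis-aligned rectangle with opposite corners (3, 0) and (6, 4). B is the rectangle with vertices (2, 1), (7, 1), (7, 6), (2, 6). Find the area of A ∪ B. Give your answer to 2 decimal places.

28.00

By inclusion–exclusion:
Individual areas: |A| = 12, |B| = 25.
|A∩B|: x∈[3,6], y∈[1,4] → 3·3 = 9.
|A ∪ B| = 37 − 9 = 28.00.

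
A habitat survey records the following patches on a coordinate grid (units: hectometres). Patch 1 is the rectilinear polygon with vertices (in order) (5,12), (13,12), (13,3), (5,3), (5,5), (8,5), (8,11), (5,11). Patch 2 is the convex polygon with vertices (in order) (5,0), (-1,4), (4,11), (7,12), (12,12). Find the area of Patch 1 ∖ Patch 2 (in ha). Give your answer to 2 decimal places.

|Patch 1| = 54, |Patch 1∩Patch 2| = 20.7143.
|Patch 1 ∖ Patch 2| = |Patch 1| − |Patch 1∩Patch 2| = 54 − 20.7143 = 33.29.

33.29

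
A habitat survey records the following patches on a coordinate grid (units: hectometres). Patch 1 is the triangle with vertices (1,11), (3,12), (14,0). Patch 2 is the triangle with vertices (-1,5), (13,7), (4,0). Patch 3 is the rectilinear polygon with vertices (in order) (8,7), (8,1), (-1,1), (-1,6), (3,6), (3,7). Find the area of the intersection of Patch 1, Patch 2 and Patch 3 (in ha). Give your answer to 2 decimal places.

The intersection is the polygon with vertices (6.778,6.111), (8,6.286), (8,5.077).
By the shoelace formula its area is 0.74.

0.74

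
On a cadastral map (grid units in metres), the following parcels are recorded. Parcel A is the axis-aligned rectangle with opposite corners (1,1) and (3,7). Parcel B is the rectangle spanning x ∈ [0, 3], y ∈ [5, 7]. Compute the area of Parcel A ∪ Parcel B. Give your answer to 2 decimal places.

14.00

By inclusion–exclusion:
Individual areas: |Parcel A| = 12, |Parcel B| = 6.
|Parcel A∩Parcel B|: x∈[1,3], y∈[5,7] → 2·2 = 4.
|Parcel A ∪ Parcel B| = 18 − 4 = 14.00.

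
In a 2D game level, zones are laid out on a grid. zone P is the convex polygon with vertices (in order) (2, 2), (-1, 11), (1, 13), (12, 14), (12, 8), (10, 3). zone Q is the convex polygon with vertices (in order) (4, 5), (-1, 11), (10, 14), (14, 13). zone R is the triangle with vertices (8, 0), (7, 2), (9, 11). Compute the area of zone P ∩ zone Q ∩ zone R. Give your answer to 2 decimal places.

0.34

The intersection is the polygon with vertices (8.46,8.568), (9,11), (8.804,8.843).
By the shoelace formula its area is 0.34.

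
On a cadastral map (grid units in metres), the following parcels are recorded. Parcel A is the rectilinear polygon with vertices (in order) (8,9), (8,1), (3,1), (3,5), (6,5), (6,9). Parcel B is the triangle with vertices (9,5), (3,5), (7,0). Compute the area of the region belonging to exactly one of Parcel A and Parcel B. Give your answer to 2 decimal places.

|Parcel A| = 28, |Parcel B| = 15, |Parcel A∩Parcel B| = 13.15.
|Parcel A △ Parcel B| = |Parcel A| + |Parcel B| − 2·|Parcel A∩Parcel B| = 28 + 15 − 26.3 = 16.70.

16.70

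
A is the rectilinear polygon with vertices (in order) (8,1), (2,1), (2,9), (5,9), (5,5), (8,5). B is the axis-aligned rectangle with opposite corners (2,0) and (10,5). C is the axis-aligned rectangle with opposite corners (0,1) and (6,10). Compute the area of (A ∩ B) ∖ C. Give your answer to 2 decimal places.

8.00

|A ∩ B| = 24.
|(A ∩ B) ∩ C| = 16.
|(A ∩ B) ∖ C| = 24 − 16 = 8.00.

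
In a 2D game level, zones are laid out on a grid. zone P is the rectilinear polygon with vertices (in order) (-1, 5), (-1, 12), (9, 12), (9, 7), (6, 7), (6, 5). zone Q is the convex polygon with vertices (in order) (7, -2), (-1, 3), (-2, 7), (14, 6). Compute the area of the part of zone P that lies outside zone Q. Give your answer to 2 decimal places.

|zone P| = 64, |zone P∩zone Q| = 12.0312.
|zone P ∖ zone Q| = |zone P| − |zone P∩zone Q| = 64 − 12.0312 = 51.97.

51.97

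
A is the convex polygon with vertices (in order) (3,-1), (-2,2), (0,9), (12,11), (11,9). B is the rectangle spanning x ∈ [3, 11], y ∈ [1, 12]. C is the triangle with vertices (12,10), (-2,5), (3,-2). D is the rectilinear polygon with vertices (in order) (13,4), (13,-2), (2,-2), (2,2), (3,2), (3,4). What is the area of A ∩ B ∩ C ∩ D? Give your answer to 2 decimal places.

8.40

The intersection is the polygon with vertices (4.6,1), (3,1), (3,2), (3,4), (7,4).
By the shoelace formula its area is 8.40.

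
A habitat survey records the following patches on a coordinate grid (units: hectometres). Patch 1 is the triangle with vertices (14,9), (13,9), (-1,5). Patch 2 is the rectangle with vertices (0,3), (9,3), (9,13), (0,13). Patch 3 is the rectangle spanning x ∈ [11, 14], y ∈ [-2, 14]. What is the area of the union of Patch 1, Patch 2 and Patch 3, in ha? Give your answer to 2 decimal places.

138.43

By inclusion–exclusion:
Individual areas: |Patch 1| = 2, |Patch 2| = 90, |Patch 3| = 48.
|Patch 1∩Patch 2| = 0.9429.
|Patch 1∩Patch 3| = 0.6286.
|Patch 2∩Patch 3| = 0 (no overlap).
|Patch 1∩Patch 2∩Patch 3| = 0.
|Patch 1 ∪ Patch 2 ∪ Patch 3| = 140 − 1.5714 + 0 = 138.43.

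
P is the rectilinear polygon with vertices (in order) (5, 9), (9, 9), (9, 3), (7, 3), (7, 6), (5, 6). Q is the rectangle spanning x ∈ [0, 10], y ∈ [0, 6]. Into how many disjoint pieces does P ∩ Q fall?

P ∩ Q is a single connected region.

1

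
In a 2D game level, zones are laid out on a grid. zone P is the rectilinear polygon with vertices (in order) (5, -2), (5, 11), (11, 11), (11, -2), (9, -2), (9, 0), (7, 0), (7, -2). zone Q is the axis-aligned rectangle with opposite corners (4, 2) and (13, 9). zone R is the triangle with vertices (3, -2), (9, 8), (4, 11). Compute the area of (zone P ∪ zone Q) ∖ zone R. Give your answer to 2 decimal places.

69.87

|zone P ∪ zone Q| = 95.
|(zone P ∪ zone Q) ∩ zone R| = 25.1333.
|(zone P ∪ zone Q) ∖ zone R| = 95 − 25.1333 = 69.87.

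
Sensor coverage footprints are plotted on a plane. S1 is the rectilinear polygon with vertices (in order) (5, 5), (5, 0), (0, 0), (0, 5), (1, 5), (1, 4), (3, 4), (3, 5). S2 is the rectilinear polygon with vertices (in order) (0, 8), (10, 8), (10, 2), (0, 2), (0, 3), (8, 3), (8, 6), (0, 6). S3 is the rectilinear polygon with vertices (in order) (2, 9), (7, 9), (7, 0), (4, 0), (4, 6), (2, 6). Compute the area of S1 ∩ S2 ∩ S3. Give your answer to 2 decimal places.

The intersection is the polygon with vertices (4,2), (4,3), (5,3), (5,2).
By the shoelace formula its area is 1.00.

1.00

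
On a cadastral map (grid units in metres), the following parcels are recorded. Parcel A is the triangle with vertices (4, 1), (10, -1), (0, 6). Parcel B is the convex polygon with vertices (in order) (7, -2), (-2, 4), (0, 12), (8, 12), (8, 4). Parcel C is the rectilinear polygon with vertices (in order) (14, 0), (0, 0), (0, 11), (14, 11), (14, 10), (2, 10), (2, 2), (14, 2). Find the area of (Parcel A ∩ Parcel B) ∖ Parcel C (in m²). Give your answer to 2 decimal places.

|Parcel A ∩ Parcel B| = 9.7514.
|(Parcel A ∩ Parcel B) ∩ Parcel C| = 5.8053.
|(Parcel A ∩ Parcel B) ∖ Parcel C| = 9.7514 − 5.8053 = 3.95.

3.95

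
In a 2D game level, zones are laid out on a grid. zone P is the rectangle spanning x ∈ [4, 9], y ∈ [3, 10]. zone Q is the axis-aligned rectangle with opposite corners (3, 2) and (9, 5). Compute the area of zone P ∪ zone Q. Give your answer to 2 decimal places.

By inclusion–exclusion:
Individual areas: |zone P| = 35, |zone Q| = 18.
|zone P∩zone Q|: x∈[4,9], y∈[3,5] → 5·2 = 10.
|zone P ∪ zone Q| = 53 − 10 = 43.00.

43.00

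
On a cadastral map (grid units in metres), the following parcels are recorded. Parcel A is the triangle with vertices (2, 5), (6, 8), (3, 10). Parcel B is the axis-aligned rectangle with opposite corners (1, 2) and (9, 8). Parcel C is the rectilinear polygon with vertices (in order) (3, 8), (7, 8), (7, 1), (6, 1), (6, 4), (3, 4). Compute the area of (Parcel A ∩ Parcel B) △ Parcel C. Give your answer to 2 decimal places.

|Parcel A ∩ Parcel B| = 5.1.
|(Parcel A ∩ Parcel B) ∩ Parcel C| = 3.375.
|(Parcel A ∩ Parcel B) △ Parcel C| = 5.1 + 19 − 6.75 = 17.35.

17.35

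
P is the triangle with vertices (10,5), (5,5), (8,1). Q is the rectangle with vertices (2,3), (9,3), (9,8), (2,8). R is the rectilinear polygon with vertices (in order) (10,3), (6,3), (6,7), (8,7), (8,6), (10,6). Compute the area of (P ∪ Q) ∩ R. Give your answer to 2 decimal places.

12.00

|P ∪ Q| = 38.5.
|(P ∪ Q) ∩ R| = 12.00.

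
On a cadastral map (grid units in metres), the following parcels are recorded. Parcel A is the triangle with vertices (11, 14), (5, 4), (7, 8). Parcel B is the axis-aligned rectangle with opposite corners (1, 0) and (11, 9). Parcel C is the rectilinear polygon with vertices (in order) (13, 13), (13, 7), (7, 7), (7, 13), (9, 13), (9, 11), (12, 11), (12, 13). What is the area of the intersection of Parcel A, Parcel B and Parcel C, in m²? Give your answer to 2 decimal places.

0.50

The intersection is the polygon with vertices (7.667,9), (8,9), (7,7.333), (7,8).
By the shoelace formula its area is 0.50.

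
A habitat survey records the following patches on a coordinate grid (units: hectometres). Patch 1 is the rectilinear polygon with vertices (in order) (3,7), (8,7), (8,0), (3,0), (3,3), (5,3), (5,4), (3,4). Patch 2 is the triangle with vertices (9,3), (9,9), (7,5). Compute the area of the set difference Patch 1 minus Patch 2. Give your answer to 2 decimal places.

31.50

|Patch 1| = 33, |Patch 1∩Patch 2| = 1.5.
|Patch 1 ∖ Patch 2| = |Patch 1| − |Patch 1∩Patch 2| = 33 − 1.5 = 31.50.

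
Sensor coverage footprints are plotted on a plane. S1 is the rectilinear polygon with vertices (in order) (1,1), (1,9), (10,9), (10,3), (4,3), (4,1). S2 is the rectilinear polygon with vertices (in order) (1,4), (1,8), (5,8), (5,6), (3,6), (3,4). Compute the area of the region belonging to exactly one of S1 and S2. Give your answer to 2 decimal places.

48.00

|S1| = 60, |S2| = 12, |S1∩S2| = 12.
|S1 △ S2| = |S1| + |S2| − 2·|S1∩S2| = 60 + 12 − 24 = 48.00.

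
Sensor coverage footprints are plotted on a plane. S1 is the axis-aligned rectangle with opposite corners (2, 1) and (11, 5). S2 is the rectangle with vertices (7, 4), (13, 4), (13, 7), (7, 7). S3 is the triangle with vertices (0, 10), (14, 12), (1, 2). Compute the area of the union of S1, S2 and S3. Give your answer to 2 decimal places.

103.67

By inclusion–exclusion:
Individual areas: |S1| = 36, |S2| = 18, |S3| = 57.
|S1∩S2|: x∈[7,11], y∈[4,5] → 4·1 = 4.
|S1∩S3| = 3.2346.
|S2∩S3| = 0.0962.
|S1∩S2∩S3| = 0.
|S1 ∪ S2 ∪ S3| = 111 − 7.3308 + 0 = 103.67.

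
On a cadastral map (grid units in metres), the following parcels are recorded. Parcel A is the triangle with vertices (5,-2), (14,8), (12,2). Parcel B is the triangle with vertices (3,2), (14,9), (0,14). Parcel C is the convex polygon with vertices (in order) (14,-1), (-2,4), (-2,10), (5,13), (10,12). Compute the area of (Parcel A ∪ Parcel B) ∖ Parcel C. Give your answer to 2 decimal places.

|Parcel A ∪ Parcel B| = 93.5.
|(Parcel A ∪ Parcel B) ∩ Parcel C| = 77.8607.
|(Parcel A ∪ Parcel B) ∖ Parcel C| = 93.5 − 77.8607 = 15.64.

15.64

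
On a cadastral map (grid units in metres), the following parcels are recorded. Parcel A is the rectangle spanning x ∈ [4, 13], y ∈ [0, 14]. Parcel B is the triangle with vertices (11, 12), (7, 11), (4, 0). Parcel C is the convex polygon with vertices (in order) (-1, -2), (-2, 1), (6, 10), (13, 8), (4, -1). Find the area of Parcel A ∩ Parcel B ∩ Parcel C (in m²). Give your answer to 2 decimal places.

13.80

The intersection is the polygon with vertices (4,0), (6.675,9.807), (9.286,9.061).
By the shoelace formula its area is 13.80.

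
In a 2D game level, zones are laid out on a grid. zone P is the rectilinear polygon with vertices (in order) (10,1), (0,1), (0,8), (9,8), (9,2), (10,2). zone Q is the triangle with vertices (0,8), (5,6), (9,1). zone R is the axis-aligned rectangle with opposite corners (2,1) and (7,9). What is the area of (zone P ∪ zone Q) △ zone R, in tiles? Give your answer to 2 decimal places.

|zone P ∪ zone Q| = 64.
|(zone P ∪ zone Q) ∩ zone R| = 35.
|(zone P ∪ zone Q) △ zone R| = 64 + 40 − 70 = 34.00.

34.00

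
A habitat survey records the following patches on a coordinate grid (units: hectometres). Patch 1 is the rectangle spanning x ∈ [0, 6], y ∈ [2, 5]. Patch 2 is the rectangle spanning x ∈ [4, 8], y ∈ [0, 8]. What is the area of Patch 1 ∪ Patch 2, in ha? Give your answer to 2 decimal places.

By inclusion–exclusion:
Individual areas: |Patch 1| = 18, |Patch 2| = 32.
|Patch 1∩Patch 2|: x∈[4,6], y∈[2,5] → 2·3 = 6.
|Patch 1 ∪ Patch 2| = 50 − 6 = 44.00.

44.00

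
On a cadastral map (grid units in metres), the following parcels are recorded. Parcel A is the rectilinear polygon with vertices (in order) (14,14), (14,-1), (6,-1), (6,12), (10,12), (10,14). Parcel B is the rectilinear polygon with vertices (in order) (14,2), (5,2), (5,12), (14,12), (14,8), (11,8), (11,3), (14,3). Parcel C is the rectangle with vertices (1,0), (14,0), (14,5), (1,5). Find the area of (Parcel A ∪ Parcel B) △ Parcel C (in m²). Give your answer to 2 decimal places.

101.00

|Parcel A ∪ Parcel B| = 122.
|(Parcel A ∪ Parcel B) ∩ Parcel C| = 43.
|(Parcel A ∪ Parcel B) △ Parcel C| = 122 + 65 − 86 = 101.00.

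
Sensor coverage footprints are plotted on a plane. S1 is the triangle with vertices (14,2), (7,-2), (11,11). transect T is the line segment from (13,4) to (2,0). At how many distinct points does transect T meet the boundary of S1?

1

The segment meets the boundary at (8.323,2.299).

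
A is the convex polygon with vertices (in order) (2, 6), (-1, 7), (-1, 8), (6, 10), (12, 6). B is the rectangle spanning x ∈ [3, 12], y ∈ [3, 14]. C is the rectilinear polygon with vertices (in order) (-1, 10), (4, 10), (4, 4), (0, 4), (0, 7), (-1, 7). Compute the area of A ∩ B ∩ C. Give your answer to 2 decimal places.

3.29

The intersection is the polygon with vertices (3,6), (3,9.143), (4,9.429), (4,6).
By the shoelace formula its area is 3.29.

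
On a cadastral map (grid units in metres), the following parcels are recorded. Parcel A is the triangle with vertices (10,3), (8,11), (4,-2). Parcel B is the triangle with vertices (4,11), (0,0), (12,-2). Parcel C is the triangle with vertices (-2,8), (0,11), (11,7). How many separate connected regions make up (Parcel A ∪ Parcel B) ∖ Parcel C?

(Parcel A ∪ Parcel B) ∖ Parcel C splits into 3 disjoint pieces (area 2.3346, area 72.6539, area 1.1784).

3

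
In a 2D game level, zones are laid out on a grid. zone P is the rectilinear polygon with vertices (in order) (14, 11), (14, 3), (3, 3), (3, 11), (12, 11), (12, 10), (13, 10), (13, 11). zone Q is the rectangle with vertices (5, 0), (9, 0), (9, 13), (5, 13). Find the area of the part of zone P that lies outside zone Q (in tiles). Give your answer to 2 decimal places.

55.00

|zone P| = 87, |zone P∩zone Q| = 32.
|zone P ∖ zone Q| = |zone P| − |zone P∩zone Q| = 87 − 32 = 55.00.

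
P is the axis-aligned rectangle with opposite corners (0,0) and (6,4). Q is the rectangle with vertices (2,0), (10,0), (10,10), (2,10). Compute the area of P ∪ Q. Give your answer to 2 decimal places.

By inclusion–exclusion:
Individual areas: |P| = 24, |Q| = 80.
|P∩Q|: x∈[2,6], y∈[0,4] → 4·4 = 16.
|P ∪ Q| = 104 − 16 = 88.00.

88.00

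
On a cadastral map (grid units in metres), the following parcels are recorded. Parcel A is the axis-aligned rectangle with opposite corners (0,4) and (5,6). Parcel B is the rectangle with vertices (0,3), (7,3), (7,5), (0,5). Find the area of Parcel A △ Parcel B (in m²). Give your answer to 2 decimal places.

|Parcel A∩Parcel B|: x∈[0,5], y∈[4,5] → 5·1 = 5.
|Parcel A △ Parcel B| = |Parcel A| + |Parcel B| − 2·|Parcel A∩Parcel B| = 10 + 14 − 10 = 14.00.

14.00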